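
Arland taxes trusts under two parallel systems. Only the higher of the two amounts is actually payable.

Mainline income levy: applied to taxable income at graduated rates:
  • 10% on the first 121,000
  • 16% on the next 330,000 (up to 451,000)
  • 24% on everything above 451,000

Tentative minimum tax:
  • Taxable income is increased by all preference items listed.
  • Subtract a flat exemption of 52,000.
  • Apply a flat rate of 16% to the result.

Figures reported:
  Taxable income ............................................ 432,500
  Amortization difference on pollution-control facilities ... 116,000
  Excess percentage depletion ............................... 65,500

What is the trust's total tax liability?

89,920

Tentative minimum tax:
  Adjusted income: 432,500 + 116,000 + 65,500 = 614,000
  Less exemption 52,000 → base 562,000
  562,000 × 16% = 89,920

Mainline income levy:
  121,000 × 10% = 12,100
  311,500 × 16% = 49,840
  → 61,940

89,920 > 61,940, so the tentative minimum tax is the binding amount.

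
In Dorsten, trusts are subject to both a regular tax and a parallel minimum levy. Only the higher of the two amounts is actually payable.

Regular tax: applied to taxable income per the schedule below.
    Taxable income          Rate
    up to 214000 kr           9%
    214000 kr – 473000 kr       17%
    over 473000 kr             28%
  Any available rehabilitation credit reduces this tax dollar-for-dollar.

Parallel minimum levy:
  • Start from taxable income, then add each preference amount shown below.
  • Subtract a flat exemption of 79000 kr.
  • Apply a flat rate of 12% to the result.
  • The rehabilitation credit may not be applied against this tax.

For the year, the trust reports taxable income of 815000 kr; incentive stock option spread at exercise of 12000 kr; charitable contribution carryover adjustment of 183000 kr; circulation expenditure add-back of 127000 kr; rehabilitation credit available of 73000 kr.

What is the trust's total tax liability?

Parallel minimum levy:
  Adjusted income: 815000 kr + 12000 kr + 183000 kr + 127000 kr = 1137000 kr
  Less exemption 79000 kr → base 1058000 kr
  1058000 kr × 12% = 126960 kr

Regular tax:
  214000 kr × 9% = 19260 kr
  259000 kr × 17% = 44030 kr
  342000 kr × 28% = 95760 kr
  → 159050 kr
  Less rehabilitation credit 73000 kr → 86050 kr

126960 kr > 86050 kr, so the parallel minimum levy is the binding amount.

126960 kr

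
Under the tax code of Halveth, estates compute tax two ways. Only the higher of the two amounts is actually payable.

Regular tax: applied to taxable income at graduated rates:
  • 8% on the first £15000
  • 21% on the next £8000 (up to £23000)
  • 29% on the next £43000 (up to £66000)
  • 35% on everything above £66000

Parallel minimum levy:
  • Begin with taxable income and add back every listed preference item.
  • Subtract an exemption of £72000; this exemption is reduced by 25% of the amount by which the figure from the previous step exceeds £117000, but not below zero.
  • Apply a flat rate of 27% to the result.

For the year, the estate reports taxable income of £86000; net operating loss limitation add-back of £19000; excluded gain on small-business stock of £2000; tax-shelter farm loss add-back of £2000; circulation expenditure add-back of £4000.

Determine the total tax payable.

£22350

Parallel minimum levy:
  Adjusted income: £86000 + £19000 + £2000 + £2000 + £4000 = £113000
  Exemption: £113000 ≤ £117000, so full £72000 applies
  Base: £113000 − £72000 = £41000
  £41000 × 27% = £11070

Regular tax:
  £15000 × 8% = £1200
  £8000 × 21% = £1680
  £43000 × 29% = £12470
  £20000 × 35% = £7000
  → £22350

£22350 > £11070, so the regular tax governs.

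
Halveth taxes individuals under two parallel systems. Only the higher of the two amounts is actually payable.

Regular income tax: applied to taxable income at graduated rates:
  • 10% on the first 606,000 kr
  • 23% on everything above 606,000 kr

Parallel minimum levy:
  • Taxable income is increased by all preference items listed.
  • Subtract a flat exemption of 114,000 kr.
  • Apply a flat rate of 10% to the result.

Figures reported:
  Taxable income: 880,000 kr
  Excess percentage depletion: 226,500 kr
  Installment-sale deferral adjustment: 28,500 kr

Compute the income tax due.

Parallel minimum levy:
  Adjusted income: 880,000 kr + 226,500 kr + 28,500 kr = 1,135,000 kr
  Less exemption 114,000 kr → base 1,021,000 kr
  1,021,000 kr × 10% = 102,100 kr

Regular income tax:
  606,000 kr × 10% = 60,600 kr
  274,000 kr × 23% = 63,020 kr
  → 123,620 kr

123,620 kr > 102,100 kr, so the regular income tax governs.

123,620 kr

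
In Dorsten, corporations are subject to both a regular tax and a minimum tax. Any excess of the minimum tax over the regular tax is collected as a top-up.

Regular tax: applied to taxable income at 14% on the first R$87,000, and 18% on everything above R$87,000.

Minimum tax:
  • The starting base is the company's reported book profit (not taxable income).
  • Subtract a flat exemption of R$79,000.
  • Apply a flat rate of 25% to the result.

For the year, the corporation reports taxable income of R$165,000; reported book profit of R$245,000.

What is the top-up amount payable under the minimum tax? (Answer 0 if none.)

Minimum tax:
  Base (reported book profit): R$245,000
  Less exemption R$79,000 → base R$166,000
  R$166,000 × 25% = R$41,500

Regular tax:
  R$87,000 × 14% = R$12,180
  R$78,000 × 18% = R$14,040
  → R$26,220

Excess of minimum tax over regular tax: R$41,500 − R$26,220 = R$15,280.

R$15,280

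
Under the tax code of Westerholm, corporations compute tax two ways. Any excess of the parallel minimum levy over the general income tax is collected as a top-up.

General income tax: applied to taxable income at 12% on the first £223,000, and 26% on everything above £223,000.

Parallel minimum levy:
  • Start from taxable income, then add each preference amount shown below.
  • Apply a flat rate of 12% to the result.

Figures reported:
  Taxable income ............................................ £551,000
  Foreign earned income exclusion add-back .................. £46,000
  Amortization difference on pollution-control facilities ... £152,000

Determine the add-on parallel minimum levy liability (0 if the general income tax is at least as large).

£0

Parallel minimum levy:
  Adjusted income: £551,000 + £46,000 + £152,000 = £749,000
  £749,000 × 12% = £89,880

General income tax:
  £223,000 × 12% = £26,760
  £328,000 × 26% = £85,280
  → £112,040

£89,880 ≤ £112,040, so no add-on is due.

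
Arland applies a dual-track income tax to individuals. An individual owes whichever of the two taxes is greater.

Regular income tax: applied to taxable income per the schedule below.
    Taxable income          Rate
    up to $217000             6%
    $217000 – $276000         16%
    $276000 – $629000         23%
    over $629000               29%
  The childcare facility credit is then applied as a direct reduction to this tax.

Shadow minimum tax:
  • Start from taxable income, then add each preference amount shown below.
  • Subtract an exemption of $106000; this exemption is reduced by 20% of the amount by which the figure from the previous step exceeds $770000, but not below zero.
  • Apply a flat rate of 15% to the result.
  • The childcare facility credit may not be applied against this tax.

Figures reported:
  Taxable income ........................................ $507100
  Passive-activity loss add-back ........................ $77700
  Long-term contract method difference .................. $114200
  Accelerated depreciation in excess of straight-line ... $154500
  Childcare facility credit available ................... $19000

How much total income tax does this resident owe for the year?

Shadow minimum tax:
  Adjusted income: $507100 + $77700 + $114200 + $154500 = $853500
  Exemption: $106000 − 20% × ($853500 − $770000) = $106000 − $16700 = $89300
  Base: $853500 − $89300 = $764200
  $764200 × 15% = $114630

Regular income tax:
  $217000 × 6% = $13020
  $59000 × 16% = $9440
  $231100 × 23% = $53153
  → $75613
  Less childcare facility credit $19000 → $56613

$114630 > $56613, so the shadow minimum tax is the binding amount.

$114630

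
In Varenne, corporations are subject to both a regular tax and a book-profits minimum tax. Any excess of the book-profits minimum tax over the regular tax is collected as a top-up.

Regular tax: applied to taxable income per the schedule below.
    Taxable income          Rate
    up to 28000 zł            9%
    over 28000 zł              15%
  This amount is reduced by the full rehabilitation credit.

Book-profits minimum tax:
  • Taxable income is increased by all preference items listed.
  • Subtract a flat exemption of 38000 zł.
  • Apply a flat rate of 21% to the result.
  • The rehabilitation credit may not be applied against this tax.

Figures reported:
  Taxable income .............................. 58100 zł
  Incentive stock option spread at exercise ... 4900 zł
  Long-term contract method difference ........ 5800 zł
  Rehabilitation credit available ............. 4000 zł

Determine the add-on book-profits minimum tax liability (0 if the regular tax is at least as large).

3433 zł

Book-profits minimum tax:
  Adjusted income: 58100 zł + 4900 zł + 5800 zł = 68800 zł
  Less exemption 38000 zł → base 30800 zł
  30800 zł × 21% = 6468 zł

Regular tax:
  28000 zł × 9% = 2520 zł
  30100 zł × 15% = 4515 zł
  → 7035 zł
  Less rehabilitation credit 4000 zł → 3035 zł

Excess of book-profits minimum tax over regular tax: 6468 zł − 3035 zł = 3433 zł.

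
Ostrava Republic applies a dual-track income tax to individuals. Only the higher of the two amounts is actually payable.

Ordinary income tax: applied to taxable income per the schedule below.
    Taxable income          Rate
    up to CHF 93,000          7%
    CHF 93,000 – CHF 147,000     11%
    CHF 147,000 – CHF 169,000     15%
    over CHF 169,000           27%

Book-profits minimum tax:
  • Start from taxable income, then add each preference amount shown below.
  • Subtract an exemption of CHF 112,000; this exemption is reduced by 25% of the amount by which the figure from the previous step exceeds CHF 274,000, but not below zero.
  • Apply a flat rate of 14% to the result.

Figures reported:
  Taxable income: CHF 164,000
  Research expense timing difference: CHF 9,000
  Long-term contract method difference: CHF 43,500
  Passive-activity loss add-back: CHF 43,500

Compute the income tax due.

CHF 20,720

Book-profits minimum tax:
  Adjusted income: CHF 164,000 + CHF 9,000 + CHF 43,500 + CHF 43,500 = CHF 260,000
  Exemption: CHF 260,000 ≤ CHF 274,000, so full CHF 112,000 applies
  Base: CHF 260,000 − CHF 112,000 = CHF 148,000
  CHF 148,000 × 14% = CHF 20,720

Ordinary income tax:
  CHF 93,000 × 7% = CHF 6,510
  CHF 54,000 × 11% = CHF 5,940
  CHF 17,000 × 15% = CHF 2,550
  → CHF 15,000

CHF 20,720 > CHF 15,000, so the book-profits minimum tax is the binding amount.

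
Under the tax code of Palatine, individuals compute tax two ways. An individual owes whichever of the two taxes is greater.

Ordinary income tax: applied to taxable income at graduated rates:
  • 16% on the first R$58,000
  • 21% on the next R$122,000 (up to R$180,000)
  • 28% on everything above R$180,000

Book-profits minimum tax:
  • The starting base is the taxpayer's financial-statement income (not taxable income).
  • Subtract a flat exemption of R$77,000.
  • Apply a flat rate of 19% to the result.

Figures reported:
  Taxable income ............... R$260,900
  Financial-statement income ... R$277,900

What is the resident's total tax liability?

Ordinary income tax:
  R$58,000 × 16% = R$9,280
  R$122,000 × 21% = R$25,620
  R$80,900 × 28% = R$22,652
  → R$57,552

Book-profits minimum tax:
  Base (financial-statement income): R$277,900
  Less exemption R$77,000 → base R$200,900
  R$200,900 × 19% = R$38,171

R$57,552 > R$38,171, so the ordinary income tax governs.

R$57,552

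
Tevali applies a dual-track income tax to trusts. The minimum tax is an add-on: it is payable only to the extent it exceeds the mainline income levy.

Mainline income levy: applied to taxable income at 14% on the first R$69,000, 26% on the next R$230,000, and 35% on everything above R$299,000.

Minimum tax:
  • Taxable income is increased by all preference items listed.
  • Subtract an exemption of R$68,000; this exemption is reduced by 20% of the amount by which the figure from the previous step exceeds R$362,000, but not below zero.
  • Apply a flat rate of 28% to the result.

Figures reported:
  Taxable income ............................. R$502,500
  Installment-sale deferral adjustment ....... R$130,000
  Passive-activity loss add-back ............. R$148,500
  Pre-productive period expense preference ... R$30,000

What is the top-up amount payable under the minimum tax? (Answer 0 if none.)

Minimum tax:
  Adjusted income: R$502,500 + R$130,000 + R$148,500 + R$30,000 = R$811,000
  Exemption: 20% × (R$811,000 − R$362,000) = R$89,800 ≥ R$68,000, so the exemption is fully phased out
  Base: R$811,000 − R$0 = R$811,000
  R$811,000 × 28% = R$227,080

Mainline income levy:
  R$69,000 × 14% = R$9,660
  R$230,000 × 26% = R$59,800
  R$203,500 × 35% = R$71,225
  → R$140,685

Excess of minimum tax over mainline income levy: R$227,080 − R$140,685 = R$86,395.

R$86,395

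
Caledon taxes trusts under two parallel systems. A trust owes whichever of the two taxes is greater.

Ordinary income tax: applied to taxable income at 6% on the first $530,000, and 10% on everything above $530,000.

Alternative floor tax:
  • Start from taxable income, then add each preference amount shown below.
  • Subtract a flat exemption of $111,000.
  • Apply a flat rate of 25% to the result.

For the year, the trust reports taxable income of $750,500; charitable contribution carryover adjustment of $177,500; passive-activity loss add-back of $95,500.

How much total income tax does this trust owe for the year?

Ordinary income tax:
  $530,000 × 6% = $31,800
  $220,500 × 10% = $22,050
  → $53,850

Alternative floor tax:
  Adjusted income: $750,500 + $177,500 + $95,500 = $1,023,500
  Less exemption $111,000 → base $912,500
  $912,500 × 25% = $228,125

$228,125 > $53,850, so the alternative floor tax is the binding amount.

$228,125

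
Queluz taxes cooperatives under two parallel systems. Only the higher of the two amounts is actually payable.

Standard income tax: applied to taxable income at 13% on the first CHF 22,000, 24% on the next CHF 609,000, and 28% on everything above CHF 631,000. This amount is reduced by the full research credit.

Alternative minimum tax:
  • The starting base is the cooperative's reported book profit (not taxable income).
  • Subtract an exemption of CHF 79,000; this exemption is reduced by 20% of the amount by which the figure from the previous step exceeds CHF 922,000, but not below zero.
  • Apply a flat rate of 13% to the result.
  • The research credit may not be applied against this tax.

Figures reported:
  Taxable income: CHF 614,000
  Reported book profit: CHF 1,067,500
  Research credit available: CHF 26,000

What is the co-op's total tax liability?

Alternative minimum tax:
  Base (reported book profit): CHF 1,067,500
  Exemption: CHF 79,000 − 20% × (CHF 1,067,500 − CHF 922,000) = CHF 79,000 − CHF 29,100 = CHF 49,900
  Base: CHF 1,067,500 − CHF 49,900 = CHF 1,017,600
  CHF 1,017,600 × 13% = CHF 132,288

Standard income tax:
  CHF 22,000 × 13% = CHF 2,860
  CHF 592,000 × 24% = CHF 142,080
  → CHF 144,940
  Less research credit CHF 26,000 → CHF 118,940

CHF 132,288 > CHF 118,940, so the alternative minimum tax is the binding amount.

CHF 132,288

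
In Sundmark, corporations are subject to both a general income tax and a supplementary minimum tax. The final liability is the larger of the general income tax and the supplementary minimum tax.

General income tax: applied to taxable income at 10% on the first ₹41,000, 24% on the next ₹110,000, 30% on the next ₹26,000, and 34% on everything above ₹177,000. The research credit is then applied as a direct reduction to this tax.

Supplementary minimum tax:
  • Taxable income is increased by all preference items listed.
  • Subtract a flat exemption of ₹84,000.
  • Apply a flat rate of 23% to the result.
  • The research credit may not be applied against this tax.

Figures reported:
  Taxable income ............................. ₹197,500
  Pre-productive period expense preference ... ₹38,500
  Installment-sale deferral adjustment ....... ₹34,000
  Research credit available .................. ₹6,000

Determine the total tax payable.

₹42,780

Supplementary minimum tax:
  Adjusted income: ₹197,500 + ₹38,500 + ₹34,000 = ₹270,000
  Less exemption ₹84,000 → base ₹186,000
  ₹186,000 × 23% = ₹42,780

General income tax:
  ₹41,000 × 10% = ₹4,100
  ₹110,000 × 24% = ₹26,400
  ₹26,000 × 30% = ₹7,800
  ₹20,500 × 34% = ₹6,970
  → ₹45,270
  Less research credit ₹6,000 → ₹39,270

₹42,780 > ₹39,270, so the supplementary minimum tax is the binding amount.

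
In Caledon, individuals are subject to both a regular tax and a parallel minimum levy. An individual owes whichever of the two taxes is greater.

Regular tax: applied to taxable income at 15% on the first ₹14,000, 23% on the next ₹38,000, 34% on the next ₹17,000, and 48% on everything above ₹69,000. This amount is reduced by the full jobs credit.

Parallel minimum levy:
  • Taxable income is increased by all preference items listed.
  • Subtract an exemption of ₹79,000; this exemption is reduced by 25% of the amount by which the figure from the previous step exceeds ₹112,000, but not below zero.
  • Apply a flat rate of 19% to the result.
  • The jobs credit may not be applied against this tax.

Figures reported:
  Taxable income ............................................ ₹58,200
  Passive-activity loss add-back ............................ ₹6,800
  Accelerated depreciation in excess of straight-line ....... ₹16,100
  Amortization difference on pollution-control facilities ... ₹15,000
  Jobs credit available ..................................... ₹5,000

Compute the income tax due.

₹7,948

Regular tax:
  ₹14,000 × 15% = ₹2,100
  ₹38,000 × 23% = ₹8,740
  ₹6,200 × 34% = ₹2,108
  → ₹12,948
  Less jobs credit ₹5,000 → ₹7,948

Parallel minimum levy:
  Adjusted income: ₹58,200 + ₹6,800 + ₹16,100 + ₹15,000 = ₹96,100
  Exemption: ₹96,100 ≤ ₹112,000, so full ₹79,000 applies
  Base: ₹96,100 − ₹79,000 = ₹17,100
  ₹17,100 × 19% = ₹3,249

₹7,948 > ₹3,249, so the regular tax governs.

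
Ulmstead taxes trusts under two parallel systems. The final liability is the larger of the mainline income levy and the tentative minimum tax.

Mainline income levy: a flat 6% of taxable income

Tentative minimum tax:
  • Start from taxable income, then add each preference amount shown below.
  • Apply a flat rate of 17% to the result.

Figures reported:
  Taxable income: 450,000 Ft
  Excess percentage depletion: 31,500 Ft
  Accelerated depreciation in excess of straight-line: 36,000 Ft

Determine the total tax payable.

87,975 Ft

Tentative minimum tax:
  Adjusted income: 450,000 Ft + 31,500 Ft + 36,000 Ft = 517,500 Ft
  517,500 Ft × 17% = 87,975 Ft

Mainline income levy:
  450,000 Ft × 6% = 27,000 Ft

87,975 Ft > 27,000 Ft, so the tentative minimum tax is the binding amount.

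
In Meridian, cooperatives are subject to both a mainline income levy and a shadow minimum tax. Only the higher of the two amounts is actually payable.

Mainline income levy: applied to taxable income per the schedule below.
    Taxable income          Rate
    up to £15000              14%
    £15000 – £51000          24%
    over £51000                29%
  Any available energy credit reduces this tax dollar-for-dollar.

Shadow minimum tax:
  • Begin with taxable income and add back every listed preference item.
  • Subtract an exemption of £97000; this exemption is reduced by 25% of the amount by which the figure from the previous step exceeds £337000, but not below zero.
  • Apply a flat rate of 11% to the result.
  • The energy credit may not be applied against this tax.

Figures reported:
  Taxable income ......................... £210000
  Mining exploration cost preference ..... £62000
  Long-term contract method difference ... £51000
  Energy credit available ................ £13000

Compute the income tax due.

Shadow minimum tax:
  Adjusted income: £210000 + £62000 + £51000 = £323000
  Exemption: £323000 ≤ £337000, so full £97000 applies
  Base: £323000 − £97000 = £226000
  £226000 × 11% = £24860

Mainline income levy:
  £15000 × 14% = £2100
  £36000 × 24% = £8640
  £159000 × 29% = £46110
  → £56850
  Less energy credit £13000 → £43850

£43850 > £24860, so the mainline income levy governs.

£43850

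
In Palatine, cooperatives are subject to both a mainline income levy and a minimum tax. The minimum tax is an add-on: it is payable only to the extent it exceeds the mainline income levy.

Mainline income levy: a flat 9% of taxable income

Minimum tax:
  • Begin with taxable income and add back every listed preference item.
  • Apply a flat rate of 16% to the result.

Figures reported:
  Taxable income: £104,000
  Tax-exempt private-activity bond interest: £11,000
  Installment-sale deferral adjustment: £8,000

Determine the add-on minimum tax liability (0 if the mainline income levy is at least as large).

Mainline income levy:
  £104,000 × 9% = £9,360

Minimum tax:
  Adjusted income: £104,000 + £11,000 + £8,000 = £123,000
  £123,000 × 16% = £19,680

Excess of minimum tax over mainline income levy: £19,680 − £9,360 = £10,320.

£10,320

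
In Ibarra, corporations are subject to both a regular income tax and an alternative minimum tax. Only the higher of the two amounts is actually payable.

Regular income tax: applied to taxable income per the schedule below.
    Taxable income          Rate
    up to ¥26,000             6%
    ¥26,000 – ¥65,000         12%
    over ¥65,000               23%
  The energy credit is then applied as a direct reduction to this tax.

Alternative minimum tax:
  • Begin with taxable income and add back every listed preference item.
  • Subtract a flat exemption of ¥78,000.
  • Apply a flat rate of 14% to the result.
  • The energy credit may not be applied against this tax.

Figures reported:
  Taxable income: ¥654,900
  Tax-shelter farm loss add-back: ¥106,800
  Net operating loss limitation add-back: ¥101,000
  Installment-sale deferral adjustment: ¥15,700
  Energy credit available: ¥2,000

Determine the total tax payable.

¥139,917

Alternative minimum tax:
  Adjusted income: ¥654,900 + ¥106,800 + ¥101,000 + ¥15,700 = ¥878,400
  Less exemption ¥78,000 → base ¥800,400
  ¥800,400 × 14% = ¥112,056

Regular income tax:
  ¥26,000 × 6% = ¥1,560
  ¥39,000 × 12% = ¥4,680
  ¥589,900 × 23% = ¥135,677
  → ¥141,917
  Less energy credit ¥2,000 → ¥139,917

¥139,917 > ¥112,056, so the regular income tax governs.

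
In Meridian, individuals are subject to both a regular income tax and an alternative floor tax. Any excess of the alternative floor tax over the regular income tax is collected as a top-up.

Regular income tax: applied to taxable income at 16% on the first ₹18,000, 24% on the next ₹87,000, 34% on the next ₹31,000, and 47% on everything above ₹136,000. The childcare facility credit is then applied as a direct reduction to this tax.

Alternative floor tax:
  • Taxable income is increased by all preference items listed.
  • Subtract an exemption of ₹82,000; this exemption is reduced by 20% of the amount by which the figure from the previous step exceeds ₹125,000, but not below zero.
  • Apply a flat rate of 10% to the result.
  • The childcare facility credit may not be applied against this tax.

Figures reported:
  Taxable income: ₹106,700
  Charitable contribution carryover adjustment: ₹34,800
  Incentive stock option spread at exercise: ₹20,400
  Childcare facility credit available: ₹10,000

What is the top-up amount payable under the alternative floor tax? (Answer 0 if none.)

Regular income tax:
  ₹18,000 × 16% = ₹2,880
  ₹87,000 × 24% = ₹20,880
  ₹1,700 × 34% = ₹578
  → ₹24,338
  Less childcare facility credit ₹10,000 → ₹14,338

Alternative floor tax:
  Adjusted income: ₹106,700 + ₹34,800 + ₹20,400 = ₹161,900
  Exemption: ₹82,000 − 20% × (₹161,900 − ₹125,000) = ₹82,000 − ₹7,380 = ₹74,620
  Base: ₹161,900 − ₹74,620 = ₹87,280
  ₹87,280 × 10% = ₹8,728

₹8,728 ≤ ₹14,338, so no add-on is due.

₹0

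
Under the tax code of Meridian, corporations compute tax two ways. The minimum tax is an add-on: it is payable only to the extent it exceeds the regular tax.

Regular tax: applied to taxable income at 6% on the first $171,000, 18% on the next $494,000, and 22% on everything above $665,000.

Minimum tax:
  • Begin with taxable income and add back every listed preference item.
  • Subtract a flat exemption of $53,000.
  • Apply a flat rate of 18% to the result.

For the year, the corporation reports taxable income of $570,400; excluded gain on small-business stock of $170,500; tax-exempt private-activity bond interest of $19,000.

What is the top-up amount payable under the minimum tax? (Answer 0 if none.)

$45,090

Regular tax:
  $171,000 × 6% = $10,260
  $399,400 × 18% = $71,892
  → $82,152

Minimum tax:
  Adjusted income: $570,400 + $170,500 + $19,000 = $759,900
  Less exemption $53,000 → base $706,900
  $706,900 × 18% = $127,242

Excess of minimum tax over regular tax: $127,242 − $82,152 = $45,090.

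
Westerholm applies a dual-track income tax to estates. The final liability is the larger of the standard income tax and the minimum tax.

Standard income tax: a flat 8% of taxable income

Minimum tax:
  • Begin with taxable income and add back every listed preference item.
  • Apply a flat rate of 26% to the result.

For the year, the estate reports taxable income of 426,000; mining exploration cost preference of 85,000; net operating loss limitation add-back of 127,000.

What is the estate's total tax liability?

165,880

Minimum tax:
  Adjusted income: 426,000 + 85,000 + 127,000 = 638,000
  638,000 × 26% = 165,880

Standard income tax:
  426,000 × 8% = 34,080

165,880 > 34,080, so the minimum tax is the binding amount.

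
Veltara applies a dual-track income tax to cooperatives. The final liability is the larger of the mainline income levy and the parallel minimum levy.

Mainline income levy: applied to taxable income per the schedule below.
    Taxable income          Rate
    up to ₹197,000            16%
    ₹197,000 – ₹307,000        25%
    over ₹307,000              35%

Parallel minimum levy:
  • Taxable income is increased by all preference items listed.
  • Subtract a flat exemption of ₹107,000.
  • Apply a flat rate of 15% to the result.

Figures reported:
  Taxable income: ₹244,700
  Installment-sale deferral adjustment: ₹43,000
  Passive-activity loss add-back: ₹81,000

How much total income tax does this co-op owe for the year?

Mainline income levy:
  ₹197,000 × 16% = ₹31,520
  ₹47,700 × 25% = ₹11,925
  → ₹43,445

Parallel minimum levy:
  Adjusted income: ₹244,700 + ₹43,000 + ₹81,000 = ₹368,700
  Less exemption ₹107,000 → base ₹261,700
  ₹261,700 × 15% = ₹39,255

₹43,445 > ₹39,255, so the mainline income levy governs.

₹43,445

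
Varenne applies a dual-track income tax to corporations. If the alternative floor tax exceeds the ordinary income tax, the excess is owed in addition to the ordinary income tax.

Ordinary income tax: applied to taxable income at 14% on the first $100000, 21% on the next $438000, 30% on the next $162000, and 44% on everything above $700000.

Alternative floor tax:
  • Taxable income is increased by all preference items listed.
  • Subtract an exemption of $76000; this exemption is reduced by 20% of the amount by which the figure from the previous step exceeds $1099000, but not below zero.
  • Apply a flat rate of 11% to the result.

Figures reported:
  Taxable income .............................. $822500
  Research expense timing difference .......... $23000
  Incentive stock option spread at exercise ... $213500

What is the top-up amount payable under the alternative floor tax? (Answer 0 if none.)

Alternative floor tax:
  Adjusted income: $822500 + $23000 + $213500 = $1059000
  Exemption: $1059000 ≤ $1099000, so full $76000 applies
  Base: $1059000 − $76000 = $983000
  $983000 × 11% = $108130

Ordinary income tax:
  $100000 × 14% = $14000
  $438000 × 21% = $91980
  $162000 × 30% = $48600
  $122500 × 44% = $53900
  → $208480

$108130 ≤ $208480, so no add-on is due.

$0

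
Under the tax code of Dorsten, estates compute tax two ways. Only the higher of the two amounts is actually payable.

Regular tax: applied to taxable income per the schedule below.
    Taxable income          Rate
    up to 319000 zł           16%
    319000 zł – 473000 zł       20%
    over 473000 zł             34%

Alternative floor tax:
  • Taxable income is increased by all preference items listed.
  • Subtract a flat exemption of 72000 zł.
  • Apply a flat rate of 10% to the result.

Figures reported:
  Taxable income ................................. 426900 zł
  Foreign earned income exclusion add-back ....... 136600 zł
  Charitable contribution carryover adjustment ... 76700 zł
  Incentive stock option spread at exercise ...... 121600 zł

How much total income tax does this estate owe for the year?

72620 zł

Alternative floor tax:
  Adjusted income: 426900 zł + 136600 zł + 76700 zł + 121600 zł = 761800 zł
  Less exemption 72000 zł → base 689800 zł
  689800 zł × 10% = 68980 zł

Regular tax:
  319000 zł × 16% = 51040 zł
  107900 zł × 20% = 21580 zł
  → 72620 zł

72620 zł > 68980 zł, so the regular tax governs.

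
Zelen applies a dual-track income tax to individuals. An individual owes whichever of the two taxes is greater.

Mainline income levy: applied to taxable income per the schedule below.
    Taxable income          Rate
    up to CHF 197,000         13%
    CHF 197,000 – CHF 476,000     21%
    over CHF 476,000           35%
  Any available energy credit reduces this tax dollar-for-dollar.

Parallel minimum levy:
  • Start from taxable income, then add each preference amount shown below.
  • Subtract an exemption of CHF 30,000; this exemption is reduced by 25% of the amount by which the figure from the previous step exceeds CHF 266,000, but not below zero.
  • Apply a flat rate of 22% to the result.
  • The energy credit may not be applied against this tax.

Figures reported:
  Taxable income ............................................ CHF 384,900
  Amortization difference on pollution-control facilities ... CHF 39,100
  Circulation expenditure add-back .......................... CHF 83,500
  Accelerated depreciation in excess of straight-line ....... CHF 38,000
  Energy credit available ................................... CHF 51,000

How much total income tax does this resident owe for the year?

CHF 120,010

Mainline income levy:
  CHF 197,000 × 13% = CHF 25,610
  CHF 187,900 × 21% = CHF 39,459
  → CHF 65,069
  Less energy credit CHF 51,000 → CHF 14,069

Parallel minimum levy:
  Adjusted income: CHF 384,900 + CHF 39,100 + CHF 83,500 + CHF 38,000 = CHF 545,500
  Exemption: 25% × (CHF 545,500 − CHF 266,000) = CHF 69,875 ≥ CHF 30,000, so the exemption is fully phased out
  Base: CHF 545,500 − CHF 0 = CHF 545,500
  CHF 545,500 × 22% = CHF 120,010

CHF 120,010 > CHF 14,069, so the parallel minimum levy is the binding amount.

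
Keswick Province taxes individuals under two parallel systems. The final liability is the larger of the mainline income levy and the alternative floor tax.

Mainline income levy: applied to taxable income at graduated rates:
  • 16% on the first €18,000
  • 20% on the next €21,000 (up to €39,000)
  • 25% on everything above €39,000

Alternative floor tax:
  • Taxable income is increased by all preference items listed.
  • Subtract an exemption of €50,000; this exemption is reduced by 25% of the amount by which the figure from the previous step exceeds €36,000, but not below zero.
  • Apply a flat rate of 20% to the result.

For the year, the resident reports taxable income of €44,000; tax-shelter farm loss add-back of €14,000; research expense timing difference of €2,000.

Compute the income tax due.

Alternative floor tax:
  Adjusted income: €44,000 + €14,000 + €2,000 = €60,000
  Exemption: €50,000 − 25% × (€60,000 − €36,000) = €50,000 − €6,000 = €44,000
  Base: €60,000 − €44,000 = €16,000
  €16,000 × 20% = €3,200

Mainline income levy:
  €18,000 × 16% = €2,880
  €21,000 × 20% = €4,200
  €5,000 × 25% = €1,250
  → €8,330

€8,330 > €3,200, so the mainline income levy governs.

€8,330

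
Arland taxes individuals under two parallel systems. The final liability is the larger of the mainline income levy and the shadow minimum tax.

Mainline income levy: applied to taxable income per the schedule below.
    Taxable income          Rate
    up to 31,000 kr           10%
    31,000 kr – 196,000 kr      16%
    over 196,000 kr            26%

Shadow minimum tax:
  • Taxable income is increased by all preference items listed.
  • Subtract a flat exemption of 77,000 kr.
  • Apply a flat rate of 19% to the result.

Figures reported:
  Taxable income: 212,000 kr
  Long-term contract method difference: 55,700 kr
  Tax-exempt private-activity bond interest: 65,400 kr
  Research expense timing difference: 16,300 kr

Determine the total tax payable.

51,756 kr

Shadow minimum tax:
  Adjusted income: 212,000 kr + 55,700 kr + 65,400 kr + 16,300 kr = 349,400 kr
  Less exemption 77,000 kr → base 272,400 kr
  272,400 kr × 19% = 51,756 kr

Mainline income levy:
  31,000 kr × 10% = 3,100 kr
  165,000 kr × 16% = 26,400 kr
  16,000 kr × 26% = 4,160 kr
  → 33,660 kr

51,756 kr > 33,660 kr, so the shadow minimum tax is the binding amount.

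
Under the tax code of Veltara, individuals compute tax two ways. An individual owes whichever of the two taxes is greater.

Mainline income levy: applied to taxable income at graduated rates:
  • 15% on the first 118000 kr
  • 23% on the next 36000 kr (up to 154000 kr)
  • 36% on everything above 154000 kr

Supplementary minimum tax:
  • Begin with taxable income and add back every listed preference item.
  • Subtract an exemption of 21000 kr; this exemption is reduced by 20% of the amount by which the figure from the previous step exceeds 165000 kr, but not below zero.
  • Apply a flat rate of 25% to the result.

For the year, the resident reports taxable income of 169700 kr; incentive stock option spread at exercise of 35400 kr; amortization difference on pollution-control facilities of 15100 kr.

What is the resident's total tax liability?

52560 kr

Supplementary minimum tax:
  Adjusted income: 169700 kr + 35400 kr + 15100 kr = 220200 kr
  Exemption: 21000 kr − 20% × (220200 kr − 165000 kr) = 21000 kr − 11040 kr = 9960 kr
  Base: 220200 kr − 9960 kr = 210240 kr
  210240 kr × 25% = 52560 kr

Mainline income levy:
  118000 kr × 15% = 17700 kr
  36000 kr × 23% = 8280 kr
  15700 kr × 36% = 5652 kr
  → 31632 kr

52560 kr > 31632 kr, so the supplementary minimum tax is the binding amount.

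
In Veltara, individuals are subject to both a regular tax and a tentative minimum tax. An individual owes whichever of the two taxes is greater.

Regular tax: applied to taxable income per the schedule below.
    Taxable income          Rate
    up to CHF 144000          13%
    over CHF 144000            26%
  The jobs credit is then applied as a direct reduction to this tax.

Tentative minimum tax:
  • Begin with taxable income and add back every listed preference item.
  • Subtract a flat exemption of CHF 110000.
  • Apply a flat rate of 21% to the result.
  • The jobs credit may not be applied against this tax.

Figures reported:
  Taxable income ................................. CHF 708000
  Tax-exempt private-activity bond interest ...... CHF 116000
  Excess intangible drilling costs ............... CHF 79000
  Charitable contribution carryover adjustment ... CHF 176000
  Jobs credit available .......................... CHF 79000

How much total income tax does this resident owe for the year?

Regular tax:
  CHF 144000 × 13% = CHF 18720
  CHF 564000 × 26% = CHF 146640
  → CHF 165360
  Less jobs credit CHF 79000 → CHF 86360

Tentative minimum tax:
  Adjusted income: CHF 708000 + CHF 116000 + CHF 79000 + CHF 176000 = CHF 1079000
  Less exemption CHF 110000 → base CHF 969000
  CHF 969000 × 21% = CHF 203490

CHF 203490 > CHF 86360, so the tentative minimum tax is the binding amount.

CHF 203490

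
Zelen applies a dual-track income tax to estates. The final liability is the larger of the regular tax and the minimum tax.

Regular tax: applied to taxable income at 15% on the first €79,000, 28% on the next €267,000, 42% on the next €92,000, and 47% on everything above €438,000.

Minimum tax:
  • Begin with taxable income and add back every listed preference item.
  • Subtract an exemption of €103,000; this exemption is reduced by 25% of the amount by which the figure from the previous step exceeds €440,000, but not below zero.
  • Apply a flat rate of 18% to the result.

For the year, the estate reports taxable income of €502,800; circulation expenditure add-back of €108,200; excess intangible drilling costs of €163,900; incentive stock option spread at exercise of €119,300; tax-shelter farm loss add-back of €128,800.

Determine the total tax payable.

€184,140

Regular tax:
  €79,000 × 15% = €11,850
  €267,000 × 28% = €74,760
  €92,000 × 42% = €38,640
  €64,800 × 47% = €30,456
  → €155,706

Minimum tax:
  Adjusted income: €502,800 + €108,200 + €163,900 + €119,300 + €128,800 = €1,023,000
  Exemption: 25% × (€1,023,000 − €440,000) = €145,750 ≥ €103,000, so the exemption is fully phased out
  Base: €1,023,000 − €0 = €1,023,000
  €1,023,000 × 18% = €184,140

€184,140 > €155,706, so the minimum tax is the binding amount.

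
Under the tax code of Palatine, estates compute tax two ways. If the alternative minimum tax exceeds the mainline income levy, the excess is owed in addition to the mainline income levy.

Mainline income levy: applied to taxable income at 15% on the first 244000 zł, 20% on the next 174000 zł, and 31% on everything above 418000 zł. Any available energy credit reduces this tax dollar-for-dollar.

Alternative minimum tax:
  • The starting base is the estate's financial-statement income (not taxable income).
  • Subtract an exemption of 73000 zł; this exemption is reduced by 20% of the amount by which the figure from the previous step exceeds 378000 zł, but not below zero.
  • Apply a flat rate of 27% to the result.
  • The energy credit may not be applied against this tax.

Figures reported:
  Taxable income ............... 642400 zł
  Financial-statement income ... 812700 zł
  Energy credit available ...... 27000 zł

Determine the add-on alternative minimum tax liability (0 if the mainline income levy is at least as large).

105465 zł

Alternative minimum tax:
  Base (financial-statement income): 812700 zł
  Exemption: 20% × (812700 zł − 378000 zł) = 86940 zł ≥ 73000 zł, so the exemption is fully phased out
  Base: 812700 zł − 0 zł = 812700 zł
  812700 zł × 27% = 219429 zł

Mainline income levy:
  244000 zł × 15% = 36600 zł
  174000 zł × 20% = 34800 zł
  224400 zł × 31% = 69564 zł
  → 140964 zł
  Less energy credit 27000 zł → 113964 zł

Excess of alternative minimum tax over mainline income levy: 219429 zł − 113964 zł = 105465 zł.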